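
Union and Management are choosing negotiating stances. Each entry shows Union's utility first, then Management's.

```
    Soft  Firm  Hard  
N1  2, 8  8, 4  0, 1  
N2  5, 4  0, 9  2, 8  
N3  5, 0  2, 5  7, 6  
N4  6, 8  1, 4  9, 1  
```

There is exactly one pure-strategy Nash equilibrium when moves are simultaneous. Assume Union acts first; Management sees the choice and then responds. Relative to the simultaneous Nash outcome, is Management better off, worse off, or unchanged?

Backward induction with Union moving first.
- N1 → Management plays Soft (best of 8, 4, 1); Union gets 2.
- N2 → Management plays Firm (best of 4, 9, 8); Union gets 0.
- N3 → Management plays Hard (best of 0, 5, 6); Union gets 7.
- N4 → Management plays Soft (best of 8, 4, 1); Union gets 6.
Among 2, 0, 7, 6, the best is 7 at N3. Subgame-perfect outcome: (N3, Hard) with payoffs (7, 6).
For the simultaneous game, intersect best replies.
Union's best replies: Soft→N4; Firm→N1; Hard→N4.
Management's best replies: N1→Soft; N2→Firm; N3→Hard; N4→Soft.
Only (N4, Soft) has each player best-responding; Nash payoffs (6, 8).
Management earns 6 sequentially versus 8 at the Nash outcome: worse off.

worse off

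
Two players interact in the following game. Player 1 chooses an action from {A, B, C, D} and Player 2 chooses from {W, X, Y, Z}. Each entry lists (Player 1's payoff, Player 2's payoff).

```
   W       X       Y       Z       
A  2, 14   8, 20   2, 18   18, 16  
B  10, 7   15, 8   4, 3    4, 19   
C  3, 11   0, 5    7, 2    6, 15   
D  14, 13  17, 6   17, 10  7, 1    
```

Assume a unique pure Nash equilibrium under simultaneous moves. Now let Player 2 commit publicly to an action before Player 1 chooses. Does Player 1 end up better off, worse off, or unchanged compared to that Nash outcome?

better off

Work backward from Player 1's decision.
- W: Player 1 compares 2, 10, 3, 14 and picks D; Player 2 would get 13.
- X: Player 1 compares 8, 15, 0, 17 and picks D; Player 2 would get 6.
- Y: Player 1 compares 2, 4, 7, 17 and picks D; Player 2 would get 10.
- Z: Player 1 compares 18, 4, 6, 7 and picks A; Player 2 would get 16.
Among 13, 6, 10, 16, the best is 16 at Z. Subgame-perfect outcome: (A, Z) with payoffs (18, 16).
Now find the simultaneous Nash equilibrium.
Player 1's best replies: W→D; X→D; Y→D; Z→A.
Player 2's best replies: A→X; B→Z; C→Z; D→W.
The unique mutual best reply is (D, W), giving (14, 13).
Player 1 earns 18 sequentially versus 14 at the Nash outcome: better off.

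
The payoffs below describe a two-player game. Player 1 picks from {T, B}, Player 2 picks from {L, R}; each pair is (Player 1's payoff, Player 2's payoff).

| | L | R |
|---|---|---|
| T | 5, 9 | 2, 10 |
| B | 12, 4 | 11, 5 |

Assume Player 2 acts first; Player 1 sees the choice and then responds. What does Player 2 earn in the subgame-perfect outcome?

Solve by backward induction (Player 2 leads).
- L: Player 1 compares 5, 12 and picks B; Player 2 would get 4.
- R: Player 1 compares 2, 11 and picks B; Player 2 would get 5.
Among 4, 5, the best is 5 at R. Subgame-perfect outcome: (B, R) with payoffs (11, 5).

5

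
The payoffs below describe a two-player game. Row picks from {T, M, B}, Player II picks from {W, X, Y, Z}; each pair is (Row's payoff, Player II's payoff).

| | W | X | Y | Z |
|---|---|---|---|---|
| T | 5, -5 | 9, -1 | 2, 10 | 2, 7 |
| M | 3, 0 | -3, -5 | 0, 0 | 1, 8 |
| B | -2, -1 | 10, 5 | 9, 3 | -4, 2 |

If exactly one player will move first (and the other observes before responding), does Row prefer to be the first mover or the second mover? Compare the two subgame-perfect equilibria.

first

If Row leads: Player II's best replies are T→Y, M→Z, B→X; Row's induced payoffs 2, 1, 10; outcome (B, X), payoffs (10, 5).
If Player II leads: Row's best replies are W→T, X→B, Y→B, Z→T; Player II's induced payoffs -5, 5, 3, 7; outcome (T, Z), payoffs (2, 7).
Row gets 10 moving first and 2 moving second, so Row prefers to move first.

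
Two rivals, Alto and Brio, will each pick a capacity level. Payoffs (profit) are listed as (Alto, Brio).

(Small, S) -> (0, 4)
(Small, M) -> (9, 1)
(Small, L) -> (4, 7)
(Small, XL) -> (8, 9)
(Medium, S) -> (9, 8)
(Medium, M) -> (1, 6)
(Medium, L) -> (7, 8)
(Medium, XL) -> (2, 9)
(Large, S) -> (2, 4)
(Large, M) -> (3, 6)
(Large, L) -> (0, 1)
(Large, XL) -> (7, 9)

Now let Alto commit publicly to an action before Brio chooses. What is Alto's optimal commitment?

Solve by backward induction (Alto leads).
- Small → Brio plays XL (best of 4, 1, 7, 9); Alto gets 8.
- Medium → Brio plays XL (best of 8, 6, 8, 9); Alto gets 2.
- Large → Brio plays XL (best of 4, 6, 1, 9); Alto gets 7.
Alto's induced payoffs are 8, 2, 7, so Alto commits to Small. Subgame-perfect outcome: (Small, XL) with payoffs (8, 9).

Small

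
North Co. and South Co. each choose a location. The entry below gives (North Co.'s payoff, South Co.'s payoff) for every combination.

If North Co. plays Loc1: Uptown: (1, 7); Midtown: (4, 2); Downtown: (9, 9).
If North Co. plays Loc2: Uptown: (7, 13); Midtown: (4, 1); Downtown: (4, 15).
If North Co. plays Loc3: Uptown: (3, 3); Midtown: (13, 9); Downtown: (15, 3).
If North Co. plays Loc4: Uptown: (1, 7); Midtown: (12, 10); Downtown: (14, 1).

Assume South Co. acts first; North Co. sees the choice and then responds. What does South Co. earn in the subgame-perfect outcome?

13

North Co. best-responds to each possible South Co. move:
- Uptown: BR = Loc2, leader payoff 13.
- Midtown: BR = Loc3, leader payoff 9.
- Downtown: BR = Loc3, leader payoff 3.
Maximizing over 13, 9, 3, South Co. chooses Uptown. Subgame-perfect outcome: (Loc2, Uptown) with payoffs (7, 13).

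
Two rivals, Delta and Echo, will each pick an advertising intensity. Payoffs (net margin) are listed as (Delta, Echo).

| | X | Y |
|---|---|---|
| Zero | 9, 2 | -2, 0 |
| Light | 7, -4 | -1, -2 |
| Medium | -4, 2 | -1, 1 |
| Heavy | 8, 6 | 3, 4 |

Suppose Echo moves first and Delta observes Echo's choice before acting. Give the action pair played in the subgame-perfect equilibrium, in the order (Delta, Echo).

Solve by backward induction (Echo leads).
- X → Delta plays Zero (best of 9, 7, -4, 8); Echo gets 2.
- Y → Delta plays Heavy (best of -2, -1, -1, 3); Echo gets 4.
Among 2, 4, the best is 4 at Y. Subgame-perfect outcome: (Heavy, Y) with payoffs (3, 4).

(Heavy, Y)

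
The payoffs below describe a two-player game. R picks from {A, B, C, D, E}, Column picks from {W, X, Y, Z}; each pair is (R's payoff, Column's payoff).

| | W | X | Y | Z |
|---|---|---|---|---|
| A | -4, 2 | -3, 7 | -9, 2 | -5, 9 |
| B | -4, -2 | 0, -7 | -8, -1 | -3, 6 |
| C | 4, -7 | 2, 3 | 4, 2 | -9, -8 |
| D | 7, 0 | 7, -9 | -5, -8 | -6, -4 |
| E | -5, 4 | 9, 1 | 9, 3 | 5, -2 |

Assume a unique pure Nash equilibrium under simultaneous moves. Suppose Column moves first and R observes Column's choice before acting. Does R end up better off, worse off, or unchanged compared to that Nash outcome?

Solve by backward induction (Column leads).
- W → R plays D (best of -4, -4, 4, 7, -5); Column gets 0.
- X → R plays E (best of -3, 0, 2, 7, 9); Column gets 1.
- Y → R plays E (best of -9, -8, 4, -5, 9); Column gets 3.
- Z → R plays E (best of -5, -3, -9, -6, 5); Column gets -2.
Maximizing over 0, 1, 3, -2, Column chooses Y. Subgame-perfect outcome: (E, Y) with payoffs (9, 3).
Under simultaneous play:
R's best replies: W→D; X→E; Y→E; Z→E.
Column's best replies: A→Z; B→Z; C→X; D→W; E→W.
The unique mutual best reply is (D, W), giving (7, 0).
R earns 9 sequentially versus 7 at the Nash outcome: better off.

better off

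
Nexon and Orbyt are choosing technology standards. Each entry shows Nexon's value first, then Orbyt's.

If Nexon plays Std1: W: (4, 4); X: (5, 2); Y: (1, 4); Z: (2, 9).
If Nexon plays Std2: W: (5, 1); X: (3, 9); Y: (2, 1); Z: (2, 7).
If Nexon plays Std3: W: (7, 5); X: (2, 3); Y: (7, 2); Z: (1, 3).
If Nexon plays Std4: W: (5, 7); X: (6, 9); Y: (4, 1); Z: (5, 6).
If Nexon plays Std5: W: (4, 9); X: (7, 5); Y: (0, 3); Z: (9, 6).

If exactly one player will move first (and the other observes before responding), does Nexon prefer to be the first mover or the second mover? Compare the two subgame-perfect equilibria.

second

If Nexon leads: Orbyt's best replies are Std1→Z, Std2→X, Std3→W, Std4→X, Std5→W; Nexon's induced payoffs 2, 3, 7, 6, 4; outcome (Std3, W), payoffs (7, 5).
If Orbyt leads: Nexon's best replies are W→Std3, X→Std5, Y→Std3, Z→Std5; Orbyt's induced payoffs 5, 5, 2, 6; outcome (Std5, Z), payoffs (9, 6).
Nexon gets 7 moving first and 9 moving second, so Nexon prefers to move second.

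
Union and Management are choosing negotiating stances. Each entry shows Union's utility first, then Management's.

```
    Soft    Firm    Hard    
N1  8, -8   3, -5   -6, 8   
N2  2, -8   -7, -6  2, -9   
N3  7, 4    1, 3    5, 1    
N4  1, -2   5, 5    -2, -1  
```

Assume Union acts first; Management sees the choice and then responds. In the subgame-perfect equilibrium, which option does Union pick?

N3

Work backward from Management's decision.
- N1 → Management plays Hard (best of -8, -5, 8); Union gets -6.
- N2 → Management plays Firm (best of -8, -6, -9); Union gets -7.
- N3 → Management plays Soft (best of 4, 3, 1); Union gets 7.
- N4 → Management plays Firm (best of -2, 5, -1); Union gets 5.
Maximizing over -6, -7, 7, 5, Union chooses N3. Subgame-perfect outcome: (N3, Soft) with payoffs (7, 4).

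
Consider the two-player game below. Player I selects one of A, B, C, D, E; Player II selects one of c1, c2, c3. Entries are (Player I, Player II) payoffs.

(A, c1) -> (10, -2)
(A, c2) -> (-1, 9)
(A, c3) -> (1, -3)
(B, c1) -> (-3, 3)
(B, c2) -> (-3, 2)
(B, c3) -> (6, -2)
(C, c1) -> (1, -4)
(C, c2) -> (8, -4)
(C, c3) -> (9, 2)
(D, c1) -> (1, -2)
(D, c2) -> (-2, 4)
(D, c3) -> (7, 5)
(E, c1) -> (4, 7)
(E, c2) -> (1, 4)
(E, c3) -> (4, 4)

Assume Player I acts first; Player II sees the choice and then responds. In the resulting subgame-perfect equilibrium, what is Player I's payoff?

Player II best-responds to each possible Player I move:
- A: BR = c2, leader payoff -1.
- B: BR = c1, leader payoff -3.
- C: BR = c3, leader payoff 9.
- D: BR = c3, leader payoff 7.
- E: BR = c1, leader payoff 4.
Player I's induced payoffs are -1, -3, 9, 7, 4, so Player I commits to C. Subgame-perfect outcome: (C, c3) with payoffs (9, 2).

9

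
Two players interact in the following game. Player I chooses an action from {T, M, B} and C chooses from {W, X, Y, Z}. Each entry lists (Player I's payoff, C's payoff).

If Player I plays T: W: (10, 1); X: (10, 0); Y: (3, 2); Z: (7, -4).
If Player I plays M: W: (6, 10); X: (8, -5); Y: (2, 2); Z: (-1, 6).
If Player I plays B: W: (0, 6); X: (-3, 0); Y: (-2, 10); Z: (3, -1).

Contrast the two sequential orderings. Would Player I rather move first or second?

first

If Player I leads: C's best replies are T→Y, M→W, B→Y; Player I's induced payoffs 3, 6, -2; outcome (M, W), payoffs (6, 10).
If C leads: Player I's best replies are W→T, X→T, Y→T, Z→T; C's induced payoffs 1, 0, 2, -4; outcome (T, Y), payoffs (3, 2).
Player I gets 6 moving first and 3 moving second, so Player I prefers to move first.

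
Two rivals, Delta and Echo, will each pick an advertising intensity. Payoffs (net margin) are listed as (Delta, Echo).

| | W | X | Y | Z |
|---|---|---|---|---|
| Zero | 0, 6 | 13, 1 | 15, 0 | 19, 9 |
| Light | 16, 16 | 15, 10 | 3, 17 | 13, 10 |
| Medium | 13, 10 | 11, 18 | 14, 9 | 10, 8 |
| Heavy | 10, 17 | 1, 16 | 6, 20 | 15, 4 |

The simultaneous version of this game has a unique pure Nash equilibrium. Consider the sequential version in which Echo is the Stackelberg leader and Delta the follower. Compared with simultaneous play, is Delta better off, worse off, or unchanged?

Work backward from Delta's decision.
- W → Delta plays Light (best of 0, 16, 13, 10); Echo gets 16.
- X → Delta plays Light (best of 13, 15, 11, 1); Echo gets 10.
- Y → Delta plays Zero (best of 15, 3, 14, 6); Echo gets 0.
- Z → Delta plays Zero (best of 19, 13, 10, 15); Echo gets 9.
Among 16, 10, 0, 9, the best is 16 at W. Subgame-perfect outcome: (Light, W) with payoffs (16, 16).
Under simultaneous play:
Delta's best replies: W→Light; X→Light; Y→Zero; Z→Zero.
Echo's best replies: Zero→Z; Light→Y; Medium→X; Heavy→Y.
The unique mutual best reply is (Zero, Z), giving (19, 9).
Delta earns 16 sequentially versus 19 at the Nash outcome: worse off.

worse off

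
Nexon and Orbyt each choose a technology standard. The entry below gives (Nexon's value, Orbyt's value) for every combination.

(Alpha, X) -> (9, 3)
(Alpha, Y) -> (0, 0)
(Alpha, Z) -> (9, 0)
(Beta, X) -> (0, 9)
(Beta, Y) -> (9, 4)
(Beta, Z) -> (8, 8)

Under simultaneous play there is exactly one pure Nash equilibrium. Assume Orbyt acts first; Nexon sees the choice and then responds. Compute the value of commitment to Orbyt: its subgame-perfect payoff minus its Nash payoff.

Solve by backward induction (Orbyt leads).
- X → Nexon plays Alpha (best of 9, 0); Orbyt gets 3.
- Y → Nexon plays Beta (best of 0, 9); Orbyt gets 4.
- Z → Nexon plays Alpha (best of 9, 8); Orbyt gets 0.
Maximizing over 3, 4, 0, Orbyt chooses Y. Subgame-perfect outcome: (Beta, Y) with payoffs (9, 4).
For the simultaneous game, intersect best replies.
Nexon's best replies: X→Alpha; Y→Beta; Z→Alpha.
Orbyt's best replies: Alpha→X; Beta→X.
Only (Alpha, X) has each player best-responding; Nash payoffs (9, 3).
Orbyt's commitment gain: 4 − 3 = 1.

1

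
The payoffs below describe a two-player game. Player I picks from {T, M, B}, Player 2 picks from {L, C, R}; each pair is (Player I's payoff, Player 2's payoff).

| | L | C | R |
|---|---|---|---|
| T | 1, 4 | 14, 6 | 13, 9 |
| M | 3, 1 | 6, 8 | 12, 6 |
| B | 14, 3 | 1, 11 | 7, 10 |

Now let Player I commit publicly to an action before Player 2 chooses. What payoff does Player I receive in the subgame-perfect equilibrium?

13

Solve by backward induction (Player I leads).
- T: BR = R, leader payoff 13.
- M: BR = C, leader payoff 6.
- B: BR = C, leader payoff 1.
Among 13, 6, 1, the best is 13 at T. Subgame-perfect outcome: (T, R) with payoffs (13, 9).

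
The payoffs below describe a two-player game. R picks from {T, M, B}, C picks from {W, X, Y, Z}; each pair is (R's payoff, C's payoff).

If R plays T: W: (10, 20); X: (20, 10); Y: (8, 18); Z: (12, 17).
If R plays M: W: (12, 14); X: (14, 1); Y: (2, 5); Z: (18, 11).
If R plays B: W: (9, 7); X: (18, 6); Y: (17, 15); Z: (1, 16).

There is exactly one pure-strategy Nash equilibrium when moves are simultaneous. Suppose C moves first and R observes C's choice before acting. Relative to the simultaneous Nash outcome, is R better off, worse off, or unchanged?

Solve by backward induction (C leads).
- W: R compares 10, 12, 9 and picks M; C would get 14.
- X: R compares 20, 14, 18 and picks T; C would get 10.
- Y: R compares 8, 2, 17 and picks B; C would get 15.
- Z: R compares 12, 18, 1 and picks M; C would get 11.
Among 14, 10, 15, 11, the best is 15 at Y. Subgame-perfect outcome: (B, Y) with payoffs (17, 15).
For the simultaneous game, intersect best replies.
R's best replies: W→M; X→T; Y→B; Z→M.
C's best replies: T→W; M→W; B→Z.
Only (M, W) has each player best-responding; Nash payoffs (12, 14).
R earns 17 sequentially versus 12 at the Nash outcome: better off.

better off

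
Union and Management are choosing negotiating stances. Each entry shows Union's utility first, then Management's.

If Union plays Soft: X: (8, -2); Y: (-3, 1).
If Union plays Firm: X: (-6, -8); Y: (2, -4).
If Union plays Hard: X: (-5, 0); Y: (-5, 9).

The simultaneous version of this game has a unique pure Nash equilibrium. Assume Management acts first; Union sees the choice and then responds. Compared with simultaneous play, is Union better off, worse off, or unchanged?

Work backward from Union's decision.
- X: BR = Soft, leader payoff -2.
- Y: BR = Firm, leader payoff -4.
Among -2, -4, the best is -2 at X. Subgame-perfect outcome: (Soft, X) with payoffs (8, -2).
Now find the simultaneous Nash equilibrium.
Union's best replies: X→Soft; Y→Firm.
Management's best replies: Soft→Y; Firm→Y; Hard→Y.
The unique mutual best reply is (Firm, Y), giving (2, -4).
Union earns 8 sequentially versus 2 at the Nash outcome: better off.

better off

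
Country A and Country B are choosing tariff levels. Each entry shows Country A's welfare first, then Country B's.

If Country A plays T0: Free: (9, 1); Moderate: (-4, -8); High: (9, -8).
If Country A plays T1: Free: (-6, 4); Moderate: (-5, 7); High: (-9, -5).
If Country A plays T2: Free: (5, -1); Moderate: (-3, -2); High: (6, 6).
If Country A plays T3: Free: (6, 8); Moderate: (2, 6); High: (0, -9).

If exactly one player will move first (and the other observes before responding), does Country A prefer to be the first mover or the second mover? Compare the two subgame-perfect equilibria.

first

If Country A leads: Country B's best replies are T0→Free, T1→Moderate, T2→High, T3→Free; Country A's induced payoffs 9, -5, 6, 6; outcome (T0, Free), payoffs (9, 1).
If Country B leads: Country A's best replies are Free→T0, Moderate→T3, High→T0; Country B's induced payoffs 1, 6, -8; outcome (T3, Moderate), payoffs (2, 6).
Country A gets 9 moving first and 2 moving second, so Country A prefers to move first.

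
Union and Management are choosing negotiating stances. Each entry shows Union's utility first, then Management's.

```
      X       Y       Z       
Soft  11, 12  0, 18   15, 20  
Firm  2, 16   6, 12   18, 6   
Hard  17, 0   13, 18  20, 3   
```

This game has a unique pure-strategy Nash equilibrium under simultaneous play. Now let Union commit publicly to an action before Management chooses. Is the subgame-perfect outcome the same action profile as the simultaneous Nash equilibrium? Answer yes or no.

no

Solve by backward induction (Union leads).
- Soft: BR = Z, leader payoff 15.
- Firm: BR = X, leader payoff 2.
- Hard: BR = Y, leader payoff 13.
Maximizing over 15, 2, 13, Union chooses Soft. Subgame-perfect outcome: (Soft, Z) with payoffs (15, 20).
For the simultaneous game, intersect best replies.
Union's best replies: X→Hard; Y→Hard; Z→Hard.
Management's best replies: Soft→Z; Firm→X; Hard→Y.
The unique mutual best reply is (Hard, Y), giving (13, 18).
Sequential outcome (Soft, Z) differs from the Nash profile (Hard, Y).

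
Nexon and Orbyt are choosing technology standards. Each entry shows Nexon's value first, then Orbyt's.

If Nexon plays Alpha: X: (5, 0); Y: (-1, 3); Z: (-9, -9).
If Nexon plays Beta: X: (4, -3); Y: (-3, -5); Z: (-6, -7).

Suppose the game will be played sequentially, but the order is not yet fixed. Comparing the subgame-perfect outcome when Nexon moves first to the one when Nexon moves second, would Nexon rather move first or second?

If Nexon leads: Orbyt's best replies are Alpha→Y, Beta→X; Nexon's induced payoffs -1, 4; outcome (Beta, X), payoffs (4, -3).
If Orbyt leads: Nexon's best replies are X→Alpha, Y→Alpha, Z→Beta; Orbyt's induced payoffs 0, 3, -7; outcome (Alpha, Y), payoffs (-1, 3).
Nexon gets 4 moving first and -1 moving second, so Nexon prefers to move first.

first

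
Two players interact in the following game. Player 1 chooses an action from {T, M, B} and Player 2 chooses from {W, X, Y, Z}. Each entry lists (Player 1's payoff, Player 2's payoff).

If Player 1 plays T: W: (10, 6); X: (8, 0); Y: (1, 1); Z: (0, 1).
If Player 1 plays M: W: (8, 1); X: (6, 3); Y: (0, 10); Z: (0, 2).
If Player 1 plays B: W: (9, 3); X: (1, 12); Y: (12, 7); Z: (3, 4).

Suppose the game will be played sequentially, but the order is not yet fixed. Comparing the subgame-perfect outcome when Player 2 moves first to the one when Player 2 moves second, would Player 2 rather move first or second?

first

If Player 1 leads: Player 2's best replies are T→W, M→Y, B→X; Player 1's induced payoffs 10, 0, 1; outcome (T, W), payoffs (10, 6).
If Player 2 leads: Player 1's best replies are W→T, X→T, Y→B, Z→B; Player 2's induced payoffs 6, 0, 7, 4; outcome (B, Y), payoffs (12, 7).
Player 2 gets 7 moving first and 6 moving second, so Player 2 prefers to move first.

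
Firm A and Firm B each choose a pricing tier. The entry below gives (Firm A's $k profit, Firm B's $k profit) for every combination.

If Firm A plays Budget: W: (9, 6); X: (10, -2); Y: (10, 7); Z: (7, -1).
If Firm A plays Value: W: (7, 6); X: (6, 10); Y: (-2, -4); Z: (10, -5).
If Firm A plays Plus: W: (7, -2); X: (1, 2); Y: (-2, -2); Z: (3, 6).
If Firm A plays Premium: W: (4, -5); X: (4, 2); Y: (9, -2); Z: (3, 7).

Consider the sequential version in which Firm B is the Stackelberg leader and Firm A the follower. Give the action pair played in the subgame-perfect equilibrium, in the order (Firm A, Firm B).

Work backward from Firm A's decision.
- W: Firm A compares 9, 7, 7, 4 and picks Budget; Firm B would get 6.
- X: Firm A compares 10, 6, 1, 4 and picks Budget; Firm B would get -2.
- Y: Firm A compares 10, -2, -2, 9 and picks Budget; Firm B would get 7.
- Z: Firm A compares 7, 10, 3, 3 and picks Value; Firm B would get -5.
Maximizing over 6, -2, 7, -5, Firm B chooses Y. Subgame-perfect outcome: (Budget, Y) with payoffs (10, 7).

(Budget, Y)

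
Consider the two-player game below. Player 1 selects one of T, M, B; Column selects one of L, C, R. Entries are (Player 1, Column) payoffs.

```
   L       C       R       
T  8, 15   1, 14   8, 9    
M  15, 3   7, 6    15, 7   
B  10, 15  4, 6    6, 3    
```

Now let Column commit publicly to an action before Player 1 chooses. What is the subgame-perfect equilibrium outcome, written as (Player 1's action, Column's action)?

(M, R)

Solve by backward induction (Column leads).
- L → Player 1 plays M (best of 8, 15, 10); Column gets 3.
- C → Player 1 plays M (best of 1, 7, 4); Column gets 6.
- R → Player 1 plays M (best of 8, 15, 6); Column gets 7.
Maximizing over 3, 6, 7, Column chooses R. Subgame-perfect outcome: (M, R) with payoffs (15, 7).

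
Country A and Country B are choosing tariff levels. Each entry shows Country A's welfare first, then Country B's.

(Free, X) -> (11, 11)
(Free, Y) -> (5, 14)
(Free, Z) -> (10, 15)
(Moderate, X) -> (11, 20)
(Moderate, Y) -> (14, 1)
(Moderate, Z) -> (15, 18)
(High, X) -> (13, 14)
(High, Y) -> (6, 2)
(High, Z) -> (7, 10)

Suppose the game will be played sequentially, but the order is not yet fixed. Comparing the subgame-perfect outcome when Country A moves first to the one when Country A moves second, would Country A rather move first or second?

If Country A leads: Country B's best replies are Free→Z, Moderate→X, High→X; Country A's induced payoffs 10, 11, 13; outcome (High, X), payoffs (13, 14).
If Country B leads: Country A's best replies are X→High, Y→Moderate, Z→Moderate; Country B's induced payoffs 14, 1, 18; outcome (Moderate, Z), payoffs (15, 18).
Country A gets 13 moving first and 15 moving second, so Country A prefers to move second.

second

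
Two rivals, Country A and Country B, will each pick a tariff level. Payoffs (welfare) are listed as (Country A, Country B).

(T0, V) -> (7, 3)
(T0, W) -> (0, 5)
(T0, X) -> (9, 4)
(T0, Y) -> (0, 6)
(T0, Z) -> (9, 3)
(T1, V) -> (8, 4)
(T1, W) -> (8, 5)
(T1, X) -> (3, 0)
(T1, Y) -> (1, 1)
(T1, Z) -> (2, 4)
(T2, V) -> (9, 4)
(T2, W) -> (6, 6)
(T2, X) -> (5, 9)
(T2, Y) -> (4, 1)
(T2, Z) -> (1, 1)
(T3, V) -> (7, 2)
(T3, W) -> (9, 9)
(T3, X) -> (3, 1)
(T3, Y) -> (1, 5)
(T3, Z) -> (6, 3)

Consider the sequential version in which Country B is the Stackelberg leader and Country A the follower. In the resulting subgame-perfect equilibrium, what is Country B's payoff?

9

Solve by backward induction (Country B leads).
- V: Country A compares 7, 8, 9, 7 and picks T2; Country B would get 4.
- W: Country A compares 0, 8, 6, 9 and picks T3; Country B would get 9.
- X: Country A compares 9, 3, 5, 3 and picks T0; Country B would get 4.
- Y: Country A compares 0, 1, 4, 1 and picks T2; Country B would get 1.
- Z: Country A compares 9, 2, 1, 6 and picks T0; Country B would get 3.
Among 4, 9, 4, 1, 3, the best is 9 at W. Subgame-perfect outcome: (T3, W) with payoffs (9, 9).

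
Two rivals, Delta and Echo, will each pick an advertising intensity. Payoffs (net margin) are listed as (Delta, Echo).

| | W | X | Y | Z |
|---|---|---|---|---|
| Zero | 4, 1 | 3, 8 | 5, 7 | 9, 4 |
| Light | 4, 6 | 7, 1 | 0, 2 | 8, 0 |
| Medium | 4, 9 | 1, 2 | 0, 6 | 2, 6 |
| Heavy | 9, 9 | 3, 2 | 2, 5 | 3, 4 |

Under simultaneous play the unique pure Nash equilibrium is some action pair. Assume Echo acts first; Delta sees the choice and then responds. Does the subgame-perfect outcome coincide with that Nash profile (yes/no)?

yes

Solve by backward induction (Echo leads).
- W: Delta compares 4, 4, 4, 9 and picks Heavy; Echo would get 9.
- X: Delta compares 3, 7, 1, 3 and picks Light; Echo would get 1.
- Y: Delta compares 5, 0, 0, 2 and picks Zero; Echo would get 7.
- Z: Delta compares 9, 8, 2, 3 and picks Zero; Echo would get 4.
Among 9, 1, 7, 4, the best is 9 at W. Subgame-perfect outcome: (Heavy, W) with payoffs (9, 9).
Now find the simultaneous Nash equilibrium.
Delta's best replies: W→Heavy; X→Light; Y→Zero; Z→Zero.
Echo's best replies: Zero→X; Light→W; Medium→W; Heavy→W.
Only (Heavy, W) has each player best-responding; Nash payoffs (9, 9).
Sequential outcome (Heavy, W) coincides with the Nash profile (Heavy, W).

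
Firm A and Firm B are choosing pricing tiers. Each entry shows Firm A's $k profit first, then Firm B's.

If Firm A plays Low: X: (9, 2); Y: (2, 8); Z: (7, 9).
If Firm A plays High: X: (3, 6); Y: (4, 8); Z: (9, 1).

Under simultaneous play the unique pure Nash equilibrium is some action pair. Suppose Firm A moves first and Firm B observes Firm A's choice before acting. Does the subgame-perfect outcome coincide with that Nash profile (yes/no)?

no

Solve by backward induction (Firm A leads).
- Low: BR = Z, leader payoff 7.
- High: BR = Y, leader payoff 4.
Firm A's induced payoffs are 7, 4, so Firm A commits to Low. Subgame-perfect outcome: (Low, Z) with payoffs (7, 9).
Under simultaneous play:
Firm A's best replies: X→Low; Y→High; Z→High.
Firm B's best replies: Low→Z; High→Y.
The unique mutual best reply is (High, Y), giving (4, 8).
Sequential outcome (Low, Z) differs from the Nash profile (High, Y).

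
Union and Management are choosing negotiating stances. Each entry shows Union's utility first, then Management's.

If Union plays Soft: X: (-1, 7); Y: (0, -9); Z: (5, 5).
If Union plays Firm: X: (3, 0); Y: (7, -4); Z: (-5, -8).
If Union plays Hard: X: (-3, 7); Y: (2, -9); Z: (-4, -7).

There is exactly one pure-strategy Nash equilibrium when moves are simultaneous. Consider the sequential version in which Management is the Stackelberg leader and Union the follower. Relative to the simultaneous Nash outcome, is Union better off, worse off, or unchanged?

Union best-responds to each possible Management move:
- X: Union compares -1, 3, -3 and picks Firm; Management would get 0.
- Y: Union compares 0, 7, 2 and picks Firm; Management would get -4.
- Z: Union compares 5, -5, -4 and picks Soft; Management would get 5.
Management's induced payoffs are 0, -4, 5, so Management commits to Z. Subgame-perfect outcome: (Soft, Z) with payoffs (5, 5).
Now find the simultaneous Nash equilibrium.
Union's best replies: X→Firm; Y→Firm; Z→Soft.
Management's best replies: Soft→X; Firm→X; Hard→X.
The unique mutual best reply is (Firm, X), giving (3, 0).
Union earns 5 sequentially versus 3 at the Nash outcome: better off.

better off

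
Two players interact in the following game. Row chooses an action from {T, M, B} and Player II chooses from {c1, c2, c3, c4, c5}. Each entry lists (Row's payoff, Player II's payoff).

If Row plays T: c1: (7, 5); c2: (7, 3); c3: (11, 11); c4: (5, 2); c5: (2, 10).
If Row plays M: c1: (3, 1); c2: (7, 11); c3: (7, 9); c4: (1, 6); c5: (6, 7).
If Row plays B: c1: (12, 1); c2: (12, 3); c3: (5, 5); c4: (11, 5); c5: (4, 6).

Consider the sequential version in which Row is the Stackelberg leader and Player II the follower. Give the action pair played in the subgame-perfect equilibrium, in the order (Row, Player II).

Player II best-responds to each possible Row move:
- T: BR = c3, leader payoff 11.
- M: BR = c2, leader payoff 7.
- B: BR = c5, leader payoff 4.
Maximizing over 11, 7, 4, Row chooses T. Subgame-perfect outcome: (T, c3) with payoffs (11, 11).

(T, c3)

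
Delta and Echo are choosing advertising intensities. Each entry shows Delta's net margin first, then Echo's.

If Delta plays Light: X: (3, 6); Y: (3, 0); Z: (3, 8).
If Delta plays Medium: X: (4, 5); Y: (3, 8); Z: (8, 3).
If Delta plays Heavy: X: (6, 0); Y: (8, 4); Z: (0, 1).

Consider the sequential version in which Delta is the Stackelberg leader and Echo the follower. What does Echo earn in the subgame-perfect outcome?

4

Work backward from Echo's decision.
- Light: Echo compares 6, 0, 8 and picks Z; Delta would get 3.
- Medium: Echo compares 5, 8, 3 and picks Y; Delta would get 3.
- Heavy: Echo compares 0, 4, 1 and picks Y; Delta would get 8.
Delta's induced payoffs are 3, 3, 8, so Delta commits to Heavy. Subgame-perfect outcome: (Heavy, Y) with payoffs (8, 4).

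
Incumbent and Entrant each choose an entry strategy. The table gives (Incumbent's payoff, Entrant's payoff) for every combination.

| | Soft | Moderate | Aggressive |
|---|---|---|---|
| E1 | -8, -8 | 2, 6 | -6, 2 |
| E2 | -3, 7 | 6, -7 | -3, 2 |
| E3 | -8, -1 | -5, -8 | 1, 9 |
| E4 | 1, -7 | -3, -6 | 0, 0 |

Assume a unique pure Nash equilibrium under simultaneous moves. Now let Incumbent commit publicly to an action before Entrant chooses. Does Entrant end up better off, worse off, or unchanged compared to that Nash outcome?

Work backward from Entrant's decision.
- E1: BR = Moderate, leader payoff 2.
- E2: BR = Soft, leader payoff -3.
- E3: BR = Aggressive, leader payoff 1.
- E4: BR = Aggressive, leader payoff 0.
Incumbent's induced payoffs are 2, -3, 1, 0, so Incumbent commits to E1. Subgame-perfect outcome: (E1, Moderate) with payoffs (2, 6).
Under simultaneous play:
Incumbent's best replies: Soft→E4; Moderate→E2; Aggressive→E3.
Entrant's best replies: E1→Moderate; E2→Soft; E3→Aggressive; E4→Aggressive.
The unique mutual best reply is (E3, Aggressive), giving (1, 9).
Entrant earns 6 sequentially versus 9 at the Nash outcome: worse off.

worse off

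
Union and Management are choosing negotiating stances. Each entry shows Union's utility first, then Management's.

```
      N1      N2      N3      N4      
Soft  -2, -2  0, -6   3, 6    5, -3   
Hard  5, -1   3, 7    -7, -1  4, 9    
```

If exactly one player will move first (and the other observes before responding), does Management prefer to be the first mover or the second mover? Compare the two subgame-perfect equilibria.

If Union leads: Management's best replies are Soft→N3, Hard→N4; Union's induced payoffs 3, 4; outcome (Hard, N4), payoffs (4, 9).
If Management leads: Union's best replies are N1→Hard, N2→Hard, N3→Soft, N4→Soft; Management's induced payoffs -1, 7, 6, -3; outcome (Hard, N2), payoffs (3, 7).
Management gets 7 moving first and 9 moving second, so Management prefers to move second.

second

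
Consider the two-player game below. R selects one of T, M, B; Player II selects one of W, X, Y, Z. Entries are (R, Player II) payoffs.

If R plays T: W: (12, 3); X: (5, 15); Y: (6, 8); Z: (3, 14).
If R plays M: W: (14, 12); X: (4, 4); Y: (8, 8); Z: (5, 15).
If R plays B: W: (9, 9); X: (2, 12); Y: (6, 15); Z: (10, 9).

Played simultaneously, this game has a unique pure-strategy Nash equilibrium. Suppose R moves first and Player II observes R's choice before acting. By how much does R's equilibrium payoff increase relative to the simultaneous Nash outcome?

1

Backward induction with R moving first.
- T: BR = X, leader payoff 5.
- M: BR = Z, leader payoff 5.
- B: BR = Y, leader payoff 6.
Among 5, 5, 6, the best is 6 at B. Subgame-perfect outcome: (B, Y) with payoffs (6, 15).
Under simultaneous play:
R's best replies: W→M; X→T; Y→M; Z→B.
Player II's best replies: T→X; M→Z; B→Y.
Only (T, X) has each player best-responding; Nash payoffs (5, 15).
R's commitment gain: 6 − 5 = 1.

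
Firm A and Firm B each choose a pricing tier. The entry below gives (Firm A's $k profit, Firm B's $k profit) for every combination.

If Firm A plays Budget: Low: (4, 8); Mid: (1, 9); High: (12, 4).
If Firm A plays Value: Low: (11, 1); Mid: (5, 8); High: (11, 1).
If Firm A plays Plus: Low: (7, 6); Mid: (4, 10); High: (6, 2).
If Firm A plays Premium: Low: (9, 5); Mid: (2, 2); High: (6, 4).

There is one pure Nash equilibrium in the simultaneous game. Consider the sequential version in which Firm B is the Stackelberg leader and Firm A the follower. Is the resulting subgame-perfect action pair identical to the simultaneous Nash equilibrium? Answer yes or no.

yes

Firm A best-responds to each possible Firm B move:
- Low → Firm A plays Value (best of 4, 11, 7, 9); Firm B gets 1.
- Mid → Firm A plays Value (best of 1, 5, 4, 2); Firm B gets 8.
- High → Firm A plays Budget (best of 12, 11, 6, 6); Firm B gets 4.
Maximizing over 1, 8, 4, Firm B chooses Mid. Subgame-perfect outcome: (Value, Mid) with payoffs (5, 8).
Under simultaneous play:
Firm A's best replies: Low→Value; Mid→Value; High→Budget.
Firm B's best replies: Budget→Mid; Value→Mid; Plus→Mid; Premium→Low.
Only (Value, Mid) has each player best-responding; Nash payoffs (5, 8).
Sequential outcome (Value, Mid) coincides with the Nash profile (Value, Mid).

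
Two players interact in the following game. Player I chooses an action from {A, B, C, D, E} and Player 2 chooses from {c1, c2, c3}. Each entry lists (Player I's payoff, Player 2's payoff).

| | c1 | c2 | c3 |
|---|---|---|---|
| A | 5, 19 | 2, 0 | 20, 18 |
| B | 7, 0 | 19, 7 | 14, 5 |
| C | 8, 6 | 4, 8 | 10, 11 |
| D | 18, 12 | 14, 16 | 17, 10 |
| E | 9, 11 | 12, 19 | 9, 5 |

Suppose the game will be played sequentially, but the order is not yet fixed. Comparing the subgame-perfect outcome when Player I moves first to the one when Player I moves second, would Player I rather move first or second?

If Player I leads: Player 2's best replies are A→c1, B→c2, C→c3, D→c2, E→c2; Player I's induced payoffs 5, 19, 10, 14, 12; outcome (B, c2), payoffs (19, 7).
If Player 2 leads: Player I's best replies are c1→D, c2→B, c3→A; Player 2's induced payoffs 12, 7, 18; outcome (A, c3), payoffs (20, 18).
Player I gets 19 moving first and 20 moving second, so Player I prefers to move second.

second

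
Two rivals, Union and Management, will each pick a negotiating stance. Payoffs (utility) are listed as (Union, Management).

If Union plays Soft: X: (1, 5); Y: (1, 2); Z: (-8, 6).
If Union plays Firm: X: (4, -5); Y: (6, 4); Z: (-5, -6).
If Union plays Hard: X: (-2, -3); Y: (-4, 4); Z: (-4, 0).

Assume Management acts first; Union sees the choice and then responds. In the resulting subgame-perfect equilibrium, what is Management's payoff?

Union best-responds to each possible Management move:
- X → Union plays Firm (best of 1, 4, -2); Management gets -5.
- Y → Union plays Firm (best of 1, 6, -4); Management gets 4.
- Z → Union plays Hard (best of -8, -5, -4); Management gets 0.
Maximizing over -5, 4, 0, Management chooses Y. Subgame-perfect outcome: (Firm, Y) with payoffs (6, 4).

4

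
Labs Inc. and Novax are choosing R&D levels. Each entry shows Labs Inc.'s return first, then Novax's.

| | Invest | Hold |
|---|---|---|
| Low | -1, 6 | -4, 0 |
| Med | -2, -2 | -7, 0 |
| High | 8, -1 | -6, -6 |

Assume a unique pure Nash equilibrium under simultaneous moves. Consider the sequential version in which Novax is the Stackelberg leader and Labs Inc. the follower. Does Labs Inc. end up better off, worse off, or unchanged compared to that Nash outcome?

Solve by backward induction (Novax leads).
- Invest: Labs Inc. compares -1, -2, 8 and picks High; Novax would get -1.
- Hold: Labs Inc. compares -4, -7, -6 and picks Low; Novax would get 0.
Maximizing over -1, 0, Novax chooses Hold. Subgame-perfect outcome: (Low, Hold) with payoffs (-4, 0).
Now find the simultaneous Nash equilibrium.
Labs Inc.'s best replies: Invest→High; Hold→Low.
Novax's best replies: Low→Invest; Med→Hold; High→Invest.
Only (High, Invest) has each player best-responding; Nash payoffs (8, -1).
Labs Inc. earns -4 sequentially versus 8 at the Nash outcome: worse off.

worse off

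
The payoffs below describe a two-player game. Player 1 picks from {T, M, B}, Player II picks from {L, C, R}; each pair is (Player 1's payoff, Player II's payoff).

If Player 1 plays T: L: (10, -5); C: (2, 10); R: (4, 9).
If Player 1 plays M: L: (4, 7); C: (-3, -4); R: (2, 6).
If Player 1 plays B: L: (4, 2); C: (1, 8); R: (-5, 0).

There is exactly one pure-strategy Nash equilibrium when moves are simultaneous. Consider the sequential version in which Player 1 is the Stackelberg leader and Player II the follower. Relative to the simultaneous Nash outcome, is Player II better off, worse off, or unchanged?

worse off

Backward induction with Player 1 moving first.
- T: Player II compares -5, 10, 9 and picks C; Player 1 would get 2.
- M: Player II compares 7, -4, 6 and picks L; Player 1 would get 4.
- B: Player II compares 2, 8, 0 and picks C; Player 1 would get 1.
Player 1's induced payoffs are 2, 4, 1, so Player 1 commits to M. Subgame-perfect outcome: (M, L) with payoffs (4, 7).
Under simultaneous play:
Player 1's best replies: L→T; C→T; R→T.
Player II's best replies: T→C; M→L; B→C.
Only (T, C) has each player best-responding; Nash payoffs (2, 10).
Player II earns 7 sequentially versus 10 at the Nash outcome: worse off.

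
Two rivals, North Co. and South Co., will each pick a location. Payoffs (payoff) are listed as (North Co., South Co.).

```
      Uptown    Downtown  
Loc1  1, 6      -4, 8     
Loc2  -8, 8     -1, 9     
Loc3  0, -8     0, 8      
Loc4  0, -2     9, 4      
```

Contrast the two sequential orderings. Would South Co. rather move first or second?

If North Co. leads: South Co.'s best replies are Loc1→Downtown, Loc2→Downtown, Loc3→Downtown, Loc4→Downtown; North Co.'s induced payoffs -4, -1, 0, 9; outcome (Loc4, Downtown), payoffs (9, 4).
If South Co. leads: North Co.'s best replies are Uptown→Loc1, Downtown→Loc4; South Co.'s induced payoffs 6, 4; outcome (Loc1, Uptown), payoffs (1, 6).
South Co. gets 6 moving first and 4 moving second, so South Co. prefers to move first.

first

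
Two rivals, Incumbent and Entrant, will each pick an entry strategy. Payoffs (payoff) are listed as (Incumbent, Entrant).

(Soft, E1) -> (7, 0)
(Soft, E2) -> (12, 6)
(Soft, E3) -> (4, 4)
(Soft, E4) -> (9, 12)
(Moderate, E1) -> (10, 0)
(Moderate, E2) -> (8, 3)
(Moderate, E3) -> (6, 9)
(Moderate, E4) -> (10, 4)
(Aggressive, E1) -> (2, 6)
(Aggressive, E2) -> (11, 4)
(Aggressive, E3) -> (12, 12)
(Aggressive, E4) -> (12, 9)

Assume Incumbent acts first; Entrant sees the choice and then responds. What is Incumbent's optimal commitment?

Backward induction with Incumbent moving first.
- Soft: BR = E4, leader payoff 9.
- Moderate: BR = E3, leader payoff 6.
- Aggressive: BR = E3, leader payoff 12.
Incumbent's induced payoffs are 9, 6, 12, so Incumbent commits to Aggressive. Subgame-perfect outcome: (Aggressive, E3) with payoffs (12, 12).

Aggressive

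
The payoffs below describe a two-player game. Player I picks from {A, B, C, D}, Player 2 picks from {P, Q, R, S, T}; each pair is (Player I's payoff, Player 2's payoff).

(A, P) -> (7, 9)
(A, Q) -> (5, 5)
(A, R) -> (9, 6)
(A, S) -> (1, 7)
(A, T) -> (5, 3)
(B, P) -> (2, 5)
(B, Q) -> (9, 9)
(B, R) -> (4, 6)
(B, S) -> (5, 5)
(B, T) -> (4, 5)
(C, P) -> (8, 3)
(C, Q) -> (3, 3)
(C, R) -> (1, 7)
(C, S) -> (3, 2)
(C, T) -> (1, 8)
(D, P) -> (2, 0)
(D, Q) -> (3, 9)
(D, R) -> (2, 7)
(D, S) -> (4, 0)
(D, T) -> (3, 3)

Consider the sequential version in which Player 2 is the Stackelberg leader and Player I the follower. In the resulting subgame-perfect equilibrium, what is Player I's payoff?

9

Work backward from Player I's decision.
- P: Player I compares 7, 2, 8, 2 and picks C; Player 2 would get 3.
- Q: Player I compares 5, 9, 3, 3 and picks B; Player 2 would get 9.
- R: Player I compares 9, 4, 1, 2 and picks A; Player 2 would get 6.
- S: Player I compares 1, 5, 3, 4 and picks B; Player 2 would get 5.
- T: Player I compares 5, 4, 1, 3 and picks A; Player 2 would get 3.
Among 3, 9, 6, 5, 3, the best is 9 at Q. Subgame-perfect outcome: (B, Q) with payoffs (9, 9).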